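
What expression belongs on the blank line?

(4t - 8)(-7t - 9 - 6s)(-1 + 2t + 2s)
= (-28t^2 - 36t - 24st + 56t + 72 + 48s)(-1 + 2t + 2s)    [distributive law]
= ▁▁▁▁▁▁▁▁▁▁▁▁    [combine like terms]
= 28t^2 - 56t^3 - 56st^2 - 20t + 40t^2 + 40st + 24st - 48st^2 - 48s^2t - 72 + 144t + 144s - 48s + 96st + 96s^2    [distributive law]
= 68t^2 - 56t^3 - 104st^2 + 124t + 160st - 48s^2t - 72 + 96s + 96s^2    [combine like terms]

Applying combine like terms to the line above:

(-28t^2 + 20t - 24st + 72 + 48s)(-1 + 2t + 2s)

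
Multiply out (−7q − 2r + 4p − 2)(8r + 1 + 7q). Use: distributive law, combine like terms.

−70qr − 21q − 49q^2 − 16r^2 − 18r + 32pr + 4p + 28pq − 2

(−7q − 2r + 4p − 2)(8r + 1 + 7q)
= −56qr − 7q − 49q^2 − 16r^2 − 2r − 14qr + 32pr + 4p + 28pq − 16r − 2 − 14q    [distributive law]
= −70qr − 21q − 49q^2 − 16r^2 − 18r + 32pr + 4p + 28pq − 2    [combine like terms]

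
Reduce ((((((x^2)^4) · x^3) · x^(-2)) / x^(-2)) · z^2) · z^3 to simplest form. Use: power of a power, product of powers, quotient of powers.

x^11z^5

((((((x^2)^4) · x^3) · x^(-2)) / x^(-2)) · z^2) · z^3
= (((((x^8) · x^3) · x^(-2)) / x^(-2)) · z^2) · z^3    [power of a power]
= (((x^11 · x^(-2)) / x^(-2)) · z^2) · z^3    [product of powers]
= ((x^9 / x^(-2)) · z^2) · z^3    [product of powers]
= (x^11 · z^2) · z^3    [quotient of powers]
= x^11z^5    [product of powers]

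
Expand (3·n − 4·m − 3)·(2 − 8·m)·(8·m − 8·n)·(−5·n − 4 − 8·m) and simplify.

(3·n − 4·m − 3)·(2 − 8·m)·(8·m − 8·n)·(−5·n − 4 − 8·m)
= (6·n − 24·m·n − 8·m + 32·m² − 6 + 24·m)·(8·m − 8·n)·(−5·n − 4 − 8·m)    [distributive law]
= (6·n − 24·m·n + 16·m + 32·m² − 6)·(8·m − 8·n)·(−5·n − 4 − 8·m)    [combine like terms]
= (48·m·n − 48·n² − 192·m²·n + 192·m·n² + 128·m² − 128·m·n + 256·m³ − 256·m²·n − 48·m + 48·n)·(−5·n − 4 − 8·m)    [distributive law]
= (−80·m·n − 48·n² − 448·m²·n + 192·m·n² + 128·m² + 256·m³ − 48·m + 48·n)·(−5·n − 4 − 8·m)    [combine like terms]
= 400·m·n² + 320·m·n + 640·m²·n + 240·n³ + 192·n² + 384·m·n² + 2240·m²·n² + 1792·m²·n + 3584·m³·n − 960·m·n³ − 768·m·n² − 1536·m²·n² − 640·m²·n − 512·m² − 1024·m³ − 1280·m³·n − 1024·m³ − 2048·m⁴ + 240·m·n + 192·m + 384·m² − 240·n² − 192·n − 384·m·n    [distributive law]
= 16·m·n² + 176·m·n + 1792·m²·n + 240·n³ − 48·n² + 704·m²·n² + 2304·m³·n − 960·m·n³ − 128·m² − 2048·m³ − 2048·m⁴ + 192·m − 192·n    [combine like terms]

16·m·n² + 176·m·n + 1792·m²·n + 240·n³ − 48·n² + 704·m²·n² + 2304·m³·n − 960·m·n³ − 128·m² − 2048·m³ − 2048·m⁴ + 192·m − 192·n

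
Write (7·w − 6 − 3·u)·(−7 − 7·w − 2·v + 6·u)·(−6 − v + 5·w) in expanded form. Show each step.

252·w + 151·v·w + 259·w^2 − 21·v·w^2 − 245·w^3 + 14·v^2·w − 453·u·w − 33·u·v·w + 315·u·w^2 − 252 − 114·v − 12·v^2 + 90·u − 21·u·v − 6·u·v^2 + 108·u^2 + 18·u^2·v − 90·u^2·w

(7·w − 6 − 3·u)·(−7 − 7·w − 2·v + 6·u)·(−6 − v + 5·w)
= (−49·w − 49·w^2 − 14·v·w + 42·u·w + 42 + 42·w + 12·v − 36·u + 21·u + 21·u·w + 6·u·v − 18·u^2)·(−6 − v + 5·w)    [distributive law]
= (−7·w − 49·w^2 − 14·v·w + 63·u·w + 42 + 12·v − 15·u + 6·u·v − 18·u^2)·(−6 − v + 5·w)    [combine like terms]
= 42·w + 7·v·w − 35·w^2 + 294·w^2 + 49·v·w^2 − 245·w^3 + 84·v·w + 14·v^2·w − 70·v·w^2 − 378·u·w − 63·u·v·w + 315·u·w^2 − 252 − 42·v + 210·w − 72·v − 12·v^2 + 60·v·w + 90·u + 15·u·v − 75·u·w − 36·u·v − 6·u·v^2 + 30·u·v·w + 108·u^2 + 18·u^2·v − 90·u^2·w    [distributive law]
= 252·w + 151·v·w + 259·w^2 − 21·v·w^2 − 245·w^3 + 14·v^2·w − 453·u·w − 33·u·v·w + 315·u·w^2 − 252 − 114·v − 12·v^2 + 90·u − 21·u·v − 6·u·v^2 + 108·u^2 + 18·u^2·v − 90·u^2·w    [combine like terms]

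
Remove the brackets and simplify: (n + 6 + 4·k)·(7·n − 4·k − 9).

(n + 6 + 4·k)·(7·n − 4·k − 9)
= 7·n^2 − 4·k·n − 9·n + 42·n − 24·k − 54 + 28·k·n − 16·k^2 − 36·k    [distributive law]
= 7·n^2 + 24·k·n + 33·n − 60·k − 54 − 16·k^2    [combine like terms]

7·n^2 + 24·k·n + 33·n − 60·k − 54 − 16·k^2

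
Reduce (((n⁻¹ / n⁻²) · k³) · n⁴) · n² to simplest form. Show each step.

(((n⁻¹ / n⁻²) · k³) · n⁴) · n²
= ((n · k³) · n⁴) · n²    [quotient of powers]
= k³n⁷    [product of powers]

k³n⁷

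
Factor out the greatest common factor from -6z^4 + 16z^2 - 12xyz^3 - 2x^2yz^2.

-6z^4 + 16z^2 - 12xyz^3 - 2x^2yz^2
= 2(-3z^4 + 8z^2 - 6xyz^3 - x^2yz^2)    [factor out 2]
= 2z^2(-3z^2 + 8 - 6xyz - x^2y)    [factor out z^2]

2z^2(-3z^2 + 8 - 6xyz - x^2y)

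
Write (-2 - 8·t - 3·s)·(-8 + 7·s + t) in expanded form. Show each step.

(-2 - 8·t - 3·s)·(-8 + 7·s + t)
= 16 - 14·s - 2·t + 64·t - 56·s·t - 8·t^2 + 24·s - 21·s^2 - 3·s·t    [distributive law]
= 16 + 10·s + 62·t - 59·s·t - 8·t^2 - 21·s^2    [combine like terms]

16 + 10·s + 62·t - 59·s·t - 8·t^2 - 21·s^2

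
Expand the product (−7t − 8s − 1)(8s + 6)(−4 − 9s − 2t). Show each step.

714st + 632s^2t + 112st^2 + 180t + 84t^2 + 760s^2 + 576s^3 + 278s + 24

(−7t − 8s − 1)(8s + 6)(−4 − 9s − 2t)
= (−56st − 42t − 64s^2 − 48s − 8s − 6)(−4 − 9s − 2t)    [distributive law]
= (−56st − 42t − 64s^2 − 56s − 6)(−4 − 9s − 2t)    [combine like terms]
= 224st + 504s^2t + 112st^2 + 168t + 378st + 84t^2 + 256s^2 + 576s^3 + 128s^2t + 224s + 504s^2 + 112st + 24 + 54s + 12t    [distributive law]
= 714st + 632s^2t + 112st^2 + 180t + 84t^2 + 760s^2 + 576s^3 + 278s + 24    [combine like terms]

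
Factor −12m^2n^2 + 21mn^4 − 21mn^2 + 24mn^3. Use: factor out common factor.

3mn^2(−4m + 7n^2 − 7 + 8n)

−12m^2n^2 + 21mn^4 − 21mn^2 + 24mn^3
= 3(−4m^2n^2 + 7mn^4 − 7mn^2 + 8mn^3)    [factor out 3]
= 3mn^2(−4m + 7n^2 − 7 + 8n)    [factor out mn^2]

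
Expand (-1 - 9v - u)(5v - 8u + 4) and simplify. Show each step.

(-1 - 9v - u)(5v - 8u + 4)
= -5v + 8u - 4 - 45v² + 72uv - 36v - 5uv + 8u² - 4u    [distributive law]
= -41v + 4u - 4 - 45v² + 67uv + 8u²    [combine like terms]

-41v + 4u - 4 - 45v² + 67uv + 8u²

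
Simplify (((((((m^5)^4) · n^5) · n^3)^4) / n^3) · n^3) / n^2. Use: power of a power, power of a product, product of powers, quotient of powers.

(((((((m^5)^4) · n^5) · n^3)^4) / n^3) · n^3) / n^2
= (((((((m^5)^4) · n^5)^4) · ((n^3)^4)) / n^3) · n^3) / n^2    [power of a product]
= (((((((m^5)^4)^4) · ((n^5)^4)) · ((n^3)^4)) / n^3) · n^3) / n^2    [power of a product]
= ((((((m^5)^16) · ((n^5)^4)) · ((n^3)^4)) / n^3) · n^3) / n^2    [power of a power]
= ((((m^80 · ((n^5)^4)) · ((n^3)^4)) / n^3) · n^3) / n^2    [power of a power]
= ((((m^80 · n^20) · ((n^3)^4)) / n^3) · n^3) / n^2    [power of a power]
= ((((m^80 · n^20) · n^12) / n^3) · n^3) / n^2    [power of a power]
= m^80·n^30    [quotient of powers; product of powers]

m^80·n^30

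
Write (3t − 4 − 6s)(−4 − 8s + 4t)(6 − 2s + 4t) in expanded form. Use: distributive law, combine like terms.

(3t − 4 − 6s)(−4 − 8s + 4t)(6 − 2s + 4t)
= (−12t − 24st + 12t^2 + 16 + 32s − 16t + 24s + 48s^2 − 24st)(6 − 2s + 4t)    [distributive law]
= (−28t − 48st + 12t^2 + 16 + 56s + 48s^2)(6 − 2s + 4t)    [combine like terms]
= −168t + 56st − 112t^2 − 288st + 96s^2t − 192st^2 + 72t^2 − 24st^2 + 48t^3 + 96 − 32s + 64t + 336s − 112s^2 + 224st + 288s^2 − 96s^3 + 192s^2t    [distributive law]
= −104t − 8st − 40t^2 + 288s^2t − 216st^2 + 48t^3 + 96 + 304s + 176s^2 − 96s^3    [combine like terms]

−104t − 8st − 40t^2 + 288s^2t − 216st^2 + 48t^3 + 96 + 304s + 176s^2 − 96s^3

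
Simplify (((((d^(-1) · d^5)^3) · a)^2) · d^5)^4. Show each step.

a^8d^116

(((((d^(-1) · d^5)^3) · a)^2) · d^5)^4
= (((((d^(-1) · d^5)^3) · a)^2)^4) · ((d^5)^4)    [power of a product]
= ((((d^(-1) · d^5)^3) · a)^8) · ((d^5)^4)    [power of a power]
= ((((d^(-1) · d^5)^3)^8) · (a^8)) · ((d^5)^4)    [power of a product]
= (((d^(-1) · d^5)^24) · (a^8)) · ((d^5)^4)    [power of a power]
= ((((d^(-1))^24) · ((d^5)^24)) · (a^8)) · ((d^5)^4)    [power of a product]
= ((d^(-24) · ((d^5)^24)) · (a^8)) · ((d^5)^4)    [power of a power]
= ((d^(-24) · d^120) · (a^8)) · ((d^5)^4)    [power of a power]
= (d^96 · (a^8)) · ((d^5)^4)    [product of powers]
= (d^96 · a^8) · d^20    [power of a power]
= a^8d^116    [product of powers]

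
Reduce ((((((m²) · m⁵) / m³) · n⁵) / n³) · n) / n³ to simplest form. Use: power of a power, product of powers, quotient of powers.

((((((m²) · m⁵) / m³) · n⁵) / n³) · n) / n³
= ((((m⁷ / m³) · n⁵) / n³) · n) / n³    [product of powers]
= (((m⁴ · n⁵) / n³) · n) / n³    [quotient of powers]
= m⁴    [quotient of powers; product of powers]

m⁴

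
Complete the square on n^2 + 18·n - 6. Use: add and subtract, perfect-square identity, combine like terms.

n^2 + 18·n - 6
= n^2 + 18·n + 81 - 81 - 6    [add and subtract 81]
= (n + 9)^2 - 81 - 6    [perfect-square identity]
= (n + 9)^2 - 87    [combine constants]

(n + 9)^2 - 87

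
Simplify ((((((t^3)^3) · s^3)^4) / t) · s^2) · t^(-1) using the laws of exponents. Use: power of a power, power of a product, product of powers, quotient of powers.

((((((t^3)^3) · s^3)^4) / t) · s^2) · t^(-1)
= ((((((t^3)^3)^4) · ((s^3)^4)) / t) · s^2) · t^(-1)    [power of a product]
= (((((t^3)^12) · ((s^3)^4)) / t) · s^2) · t^(-1)    [power of a power]
= (((t^36 · ((s^3)^4)) / t) · s^2) · t^(-1)    [power of a power]
= (((t^36 · s^12) / t) · s^2) · t^(-1)    [power of a power]
= s^14t^34    [quotient of powers; product of powers]

s^14t^34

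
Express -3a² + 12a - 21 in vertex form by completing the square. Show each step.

-3a² + 12a - 21
= -3(a² - 4a) - 21    [factor out -3 from the a-terms]
= -3(a² - 4a + 4 - 4) - 21    [add and subtract 4 inside the bracket]
= -3(a - 2)² + 12 - 21    [perfect-square identity]
= -3(a - 2)² - 9    [combine constants]

-3(a - 2)² - 9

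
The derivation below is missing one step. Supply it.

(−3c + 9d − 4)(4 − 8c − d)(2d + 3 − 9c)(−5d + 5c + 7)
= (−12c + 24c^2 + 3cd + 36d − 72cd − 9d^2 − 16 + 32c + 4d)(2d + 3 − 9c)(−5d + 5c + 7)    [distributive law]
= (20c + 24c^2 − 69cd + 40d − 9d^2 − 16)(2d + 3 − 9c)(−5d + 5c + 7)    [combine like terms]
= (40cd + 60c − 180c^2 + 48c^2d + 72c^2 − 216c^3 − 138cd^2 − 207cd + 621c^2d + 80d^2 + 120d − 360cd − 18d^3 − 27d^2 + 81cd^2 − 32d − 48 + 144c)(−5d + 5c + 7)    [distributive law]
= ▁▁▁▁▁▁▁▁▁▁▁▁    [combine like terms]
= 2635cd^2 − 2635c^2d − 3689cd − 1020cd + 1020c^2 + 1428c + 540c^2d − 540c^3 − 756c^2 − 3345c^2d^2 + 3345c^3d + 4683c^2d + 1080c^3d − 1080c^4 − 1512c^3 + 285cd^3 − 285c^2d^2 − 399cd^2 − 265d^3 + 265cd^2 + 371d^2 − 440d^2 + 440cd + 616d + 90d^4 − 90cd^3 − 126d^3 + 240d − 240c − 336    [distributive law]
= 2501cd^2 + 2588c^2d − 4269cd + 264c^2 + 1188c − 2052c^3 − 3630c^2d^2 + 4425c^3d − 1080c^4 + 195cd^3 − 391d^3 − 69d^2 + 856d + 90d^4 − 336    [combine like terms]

Applying combine like terms to the line above:

(−527cd + 204c − 108c^2 + 669c^2d − 216c^3 − 57cd^2 + 53d^2 + 88d − 18d^3 − 48)(−5d + 5c + 7)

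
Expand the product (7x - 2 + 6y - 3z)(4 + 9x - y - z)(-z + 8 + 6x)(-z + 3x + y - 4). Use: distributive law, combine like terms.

(7x - 2 + 6y - 3z)(4 + 9x - y - z)(-z + 8 + 6x)(-z + 3x + y - 4)
= (28x + 63x² - 7xy - 7xz - 8 - 18x + 2y + 2z + 24y + 54xy - 6y² - 6yz - 12z - 27xz + 3yz + 3z²)(-z + 8 + 6x)(-z + 3x + y - 4)    [distributive law]
= (10x + 63x² + 47xy - 34xz - 8 + 26y - 10z - 6y² - 3yz + 3z²)(-z + 8 + 6x)(-z + 3x + y - 4)    [combine like terms]
= (-10xz + 80x + 60x² - 63x²z + 504x² + 378x³ - 47xyz + 376xy + 282x²y + 34xz² - 272xz - 204x²z + 8z - 64 - 48x - 26yz + 208y + 156xy + 10z² - 80z - 60xz + 6y²z - 48y² - 36xy² + 3yz² - 24yz - 18xyz - 3z³ + 24z² + 18xz²)(-z + 3x + y - 4)    [distributive law]
= (-342xz + 32x + 564x² - 267x²z + 378x³ - 65xyz + 532xy + 282x²y + 52xz² - 72z - 64 - 50yz + 208y + 34z² + 6y²z - 48y² - 36xy² + 3yz² - 3z³)(-z + 3x + y - 4)    [combine like terms]
= 342xz² - 1026x²z - 342xyz + 1368xz - 32xz + 96x² + 32xy - 128x - 564x²z + 1692x³ + 564x²y - 2256x² + 267x²z² - 801x³z - 267x²yz + 1068x²z - 378x³z + 1134x⁴ + 378x³y - 1512x³ + 65xyz² - 195x²yz - 65xy²z + 260xyz - 532xyz + 1596x²y + 532xy² - 2128xy - 282x²yz + 846x³y + 282x²y² - 1128x²y - 52xz³ + 156x²z² + 52xyz² - 208xz² + 72z² - 216xz - 72yz + 288z + 64z - 192x - 64y + 256 + 50yz² - 150xyz - 50y²z + 200yz - 208yz + 624xy + 208y² - 832y - 34z³ + 102xz² + 34yz² - 136z² - 6y²z² + 18xy²z + 6y³z - 24y²z + 48y²z - 144xy² - 48y³ + 192y² + 36xy²z - 108x²y² - 36xy³ + 144xy² - 3yz³ + 9xyz² + 3y²z² - 12yz² + 3z⁴ - 9xz³ - 3yz³ + 12z³    [distributive law]
= 236xz² - 522x²z - 764xyz + 1120xz - 2160x² - 1472xy - 320x + 180x³ + 1032x²y + 423x²z² - 1179x³z - 744x²yz + 1134x⁴ + 1224x³y + 126xyz² - 11xy²z + 532xy² + 174x²y² - 61xz³ - 64z² - 80yz + 352z - 896y + 256 + 72yz² - 26y²z + 400y² - 22z³ - 3y²z² + 6y³z - 48y³ - 36xy³ - 6yz³ + 3z⁴    [combine like terms]

236xz² - 522x²z - 764xyz + 1120xz - 2160x² - 1472xy - 320x + 180x³ + 1032x²y + 423x²z² - 1179x³z - 744x²yz + 1134x⁴ + 1224x³y + 126xyz² - 11xy²z + 532xy² + 174x²y² - 61xz³ - 64z² - 80yz + 352z - 896y + 256 + 72yz² - 26y²z + 400y² - 22z³ - 3y²z² + 6y³z - 48y³ - 36xy³ - 6yz³ + 3z⁴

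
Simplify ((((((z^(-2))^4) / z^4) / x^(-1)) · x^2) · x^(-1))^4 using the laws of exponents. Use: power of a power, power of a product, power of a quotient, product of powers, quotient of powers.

x^8z^(-48)

((((((z^(-2))^4) / z^4) / x^(-1)) · x^2) · x^(-1))^4
= ((((((z^(-2))^4) / z^4) / x^(-1)) · x^2)^4) · ((x^(-1))^4)    [power of a product]
= ((((((z^(-2))^4) / z^4) / x^(-1))^4) · ((x^2)^4)) · ((x^(-1))^4)    [power of a product]
= ((((((z^(-2))^4) / z^4)^4) / ((x^(-1))^4)) · ((x^2)^4)) · ((x^(-1))^4)    [power of a quotient]
= ((((((z^(-2))^4)^4) / ((z^4)^4)) / ((x^(-1))^4)) · ((x^2)^4)) · ((x^(-1))^4)    [power of a quotient]
= (((((z^(-2))^16) / ((z^4)^4)) / ((x^(-1))^4)) · ((x^2)^4)) · ((x^(-1))^4)    [power of a power]
= (((z^(-32) / ((z^4)^4)) / ((x^(-1))^4)) · ((x^2)^4)) · ((x^(-1))^4)    [power of a power]
= (((z^(-32) / z^16) / ((x^(-1))^4)) · ((x^2)^4)) · ((x^(-1))^4)    [power of a power]
= ((z^(-48) / ((x^(-1))^4)) · ((x^2)^4)) · ((x^(-1))^4)    [quotient of powers]
= ((z^(-48) / x^(-4)) · ((x^2)^4)) · ((x^(-1))^4)    [power of a power]
= ((z^(-48) / x^(-4)) · x^8) · ((x^(-1))^4)    [power of a power]
= ((z^(-48) / x^(-4)) · x^8) · x^(-4)    [power of a power]
= x^8z^(-48)    [quotient of powers; product of powers]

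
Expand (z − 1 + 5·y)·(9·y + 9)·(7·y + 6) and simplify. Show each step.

63·y^2·z + 117·y·z + 54·z + 522·y^2 + 153·y − 54 + 315·y^3

(z − 1 + 5·y)·(9·y + 9)·(7·y + 6)
= (9·y·z + 9·z − 9·y − 9 + 45·y^2 + 45·y)·(7·y + 6)    [distributive law]
= (9·y·z + 9·z + 36·y − 9 + 45·y^2)·(7·y + 6)    [combine like terms]
= 63·y^2·z + 54·y·z + 63·y·z + 54·z + 252·y^2 + 216·y − 63·y − 54 + 315·y^3 + 270·y^2    [distributive law]
= 63·y^2·z + 117·y·z + 54·z + 522·y^2 + 153·y − 54 + 315·y^3    [combine like terms]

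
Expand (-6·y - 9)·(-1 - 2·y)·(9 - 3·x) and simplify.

(-6·y - 9)·(-1 - 2·y)·(9 - 3·x)
= (6·y + 12·y^2 + 9 + 18·y)·(9 - 3·x)    [distributive law]
= (24·y + 12·y^2 + 9)·(9 - 3·x)    [combine like terms]
= 216·y - 72·x·y + 108·y^2 - 36·x·y^2 + 81 - 27·x    [distributive law]

216·y - 72·x·y + 108·y^2 - 36·x·y^2 + 81 - 27·x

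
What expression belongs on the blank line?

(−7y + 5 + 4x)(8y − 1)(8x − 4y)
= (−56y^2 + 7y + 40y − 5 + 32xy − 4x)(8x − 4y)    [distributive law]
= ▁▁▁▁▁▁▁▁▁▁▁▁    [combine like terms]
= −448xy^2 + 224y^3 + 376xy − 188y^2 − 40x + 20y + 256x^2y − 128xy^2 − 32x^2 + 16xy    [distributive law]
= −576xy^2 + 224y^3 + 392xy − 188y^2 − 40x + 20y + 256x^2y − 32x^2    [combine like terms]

After combine like terms, the bracketed line is:

(−56y^2 + 47y − 5 + 32xy − 4x)(8x − 4y)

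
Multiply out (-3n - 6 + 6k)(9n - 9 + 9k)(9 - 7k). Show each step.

-243n^2 + 189kn^2 - 243n + 432kn - 189k^2n + 486 - 1350k + 1242k^2 - 378k^3

(-3n - 6 + 6k)(9n - 9 + 9k)(9 - 7k)
= (-27n^2 + 27n - 27kn - 54n + 54 - 54k + 54kn - 54k + 54k^2)(9 - 7k)    [distributive law]
= (-27n^2 - 27n + 27kn + 54 - 108k + 54k^2)(9 - 7k)    [combine like terms]
= -243n^2 + 189kn^2 - 243n + 189kn + 243kn - 189k^2n + 486 - 378k - 972k + 756k^2 + 486k^2 - 378k^3    [distributive law]
= -243n^2 + 189kn^2 - 243n + 432kn - 189k^2n + 486 - 1350k + 1242k^2 - 378k^3    [combine like terms]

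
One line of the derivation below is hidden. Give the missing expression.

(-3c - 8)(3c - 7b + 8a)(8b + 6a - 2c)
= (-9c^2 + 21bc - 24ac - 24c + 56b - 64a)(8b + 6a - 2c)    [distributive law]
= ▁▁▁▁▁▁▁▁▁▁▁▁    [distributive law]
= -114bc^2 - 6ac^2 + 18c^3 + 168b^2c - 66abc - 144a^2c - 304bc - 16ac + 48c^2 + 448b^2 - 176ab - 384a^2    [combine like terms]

After distributive law, the bracketed line is:

-72bc^2 - 54ac^2 + 18c^3 + 168b^2c + 126abc - 42bc^2 - 192abc - 144a^2c + 48ac^2 - 192bc - 144ac + 48c^2 + 448b^2 + 336ab - 112bc - 512ab - 384a^2 + 128ac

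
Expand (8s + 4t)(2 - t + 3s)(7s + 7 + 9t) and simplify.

280s² + 112s + 228st + 244s²t + 8st² + 168s³ + 56t + 44t² - 36t³

(8s + 4t)(2 - t + 3s)(7s + 7 + 9t)
= (16s - 8st + 24s² + 8t - 4t² + 12st)(7s + 7 + 9t)    [distributive law]
= (16s + 4st + 24s² + 8t - 4t²)(7s + 7 + 9t)    [combine like terms]
= 112s² + 112s + 144st + 28s²t + 28st + 36st² + 168s³ + 168s² + 216s²t + 56st + 56t + 72t² - 28st² - 28t² - 36t³    [distributive law]
= 280s² + 112s + 228st + 244s²t + 8st² + 168s³ + 56t + 44t² - 36t³    [combine like terms]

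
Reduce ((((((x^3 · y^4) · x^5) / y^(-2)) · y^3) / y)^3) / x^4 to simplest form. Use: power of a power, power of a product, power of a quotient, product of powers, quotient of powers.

x^20·y^24

((((((x^3 · y^4) · x^5) / y^(-2)) · y^3) / y)^3) / x^4
= ((((((x^3 · y^4) · x^5) / y^(-2)) · y^3)^3) / (y^3)) / x^4    [power of a quotient]
= ((((((x^3 · y^4) · x^5) / y^(-2))^3) · ((y^3)^3)) / (y^3)) / x^4    [power of a product]
= ((((((x^3 · y^4) · x^5)^3) / ((y^(-2))^3)) · ((y^3)^3)) / (y^3)) / x^4    [power of a quotient]
= ((((((x^3 · y^4)^3) · ((x^5)^3)) / ((y^(-2))^3)) · ((y^3)^3)) / (y^3)) / x^4    [power of a product]
= (((((((x^3)^3) · ((y^4)^3)) · ((x^5)^3)) / ((y^(-2))^3)) · ((y^3)^3)) / (y^3)) / x^4    [power of a product]
= (((((x^9 · ((y^4)^3)) · ((x^5)^3)) / ((y^(-2))^3)) · ((y^3)^3)) / (y^3)) / x^4    [power of a power]
= (((((x^9 · y^12) · ((x^5)^3)) / ((y^(-2))^3)) · ((y^3)^3)) / (y^3)) / x^4    [power of a power]
= (((((x^9 · y^12) · x^15) / ((y^(-2))^3)) · ((y^3)^3)) / (y^3)) / x^4    [power of a power]
= (((((x^9 · y^12) · x^15) / y^(-6)) · ((y^3)^3)) / (y^3)) / x^4    [power of a power]
= (((((x^9 · y^12) · x^15) / y^(-6)) · y^9) / (y^3)) / x^4    [power of a power]
= x^20·y^24    [quotient of powers; product of powers]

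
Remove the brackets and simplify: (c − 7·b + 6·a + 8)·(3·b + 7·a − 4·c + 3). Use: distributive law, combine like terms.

(c − 7·b + 6·a + 8)·(3·b + 7·a − 4·c + 3)
= 3·b·c + 7·a·c − 4·c² + 3·c − 21·b² − 49·a·b + 28·b·c − 21·b + 18·a·b + 42·a² − 24·a·c + 18·a + 24·b + 56·a − 32·c + 24    [distributive law]
= 31·b·c − 17·a·c − 4·c² − 29·c − 21·b² − 31·a·b + 3·b + 42·a² + 74·a + 24    [combine like terms]

31·b·c − 17·a·c − 4·c² − 29·c − 21·b² − 31·a·b + 3·b + 42·a² + 74·a + 24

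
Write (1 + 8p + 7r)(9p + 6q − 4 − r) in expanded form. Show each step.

−23p + 6q − 4 − 29r + 72p² + 48pq + 55pr + 42qr − 7r²

(1 + 8p + 7r)(9p + 6q − 4 − r)
= 9p + 6q − 4 − r + 72p² + 48pq − 32p − 8pr + 63pr + 42qr − 28r − 7r²    [distributive law]
= −23p + 6q − 4 − 29r + 72p² + 48pq + 55pr + 42qr − 7r²    [combine like terms]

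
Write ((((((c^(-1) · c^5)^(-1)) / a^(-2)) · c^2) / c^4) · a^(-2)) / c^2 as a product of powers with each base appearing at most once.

c^(-8)

((((((c^(-1) · c^5)^(-1)) / a^(-2)) · c^2) / c^4) · a^(-2)) / c^2
= (((((((c^(-1))^(-1)) · ((c^5)^(-1))) / a^(-2)) · c^2) / c^4) · a^(-2)) / c^2    [power of a product]
= (((((c · ((c^5)^(-1))) / a^(-2)) · c^2) / c^4) · a^(-2)) / c^2    [power of a power]
= (((((c · c^(-5)) / a^(-2)) · c^2) / c^4) · a^(-2)) / c^2    [power of a power]
= ((((c^(-4) / a^(-2)) · c^2) / c^4) · a^(-2)) / c^2    [product of powers]
= c^(-8)    [quotient of powers; product of powers]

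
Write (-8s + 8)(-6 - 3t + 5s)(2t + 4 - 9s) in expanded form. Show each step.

488st + 784s - 952s^2 + 48st^2 - 296s^2t + 360s^3 - 192t - 192 - 48t^2

(-8s + 8)(-6 - 3t + 5s)(2t + 4 - 9s)
= (48s + 24st - 40s^2 - 48 - 24t + 40s)(2t + 4 - 9s)    [distributive law]
= (88s + 24st - 40s^2 - 48 - 24t)(2t + 4 - 9s)    [combine like terms]
= 176st + 352s - 792s^2 + 48st^2 + 96st - 216s^2t - 80s^2t - 160s^2 + 360s^3 - 96t - 192 + 432s - 48t^2 - 96t + 216st    [distributive law]
= 488st + 784s - 952s^2 + 48st^2 - 296s^2t + 360s^3 - 192t - 192 - 48t^2    [combine like terms]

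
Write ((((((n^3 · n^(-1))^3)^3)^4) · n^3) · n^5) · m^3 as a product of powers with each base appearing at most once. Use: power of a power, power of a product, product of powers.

((((((n^3 · n^(-1))^3)^3)^4) · n^3) · n^5) · m^3
= (((((n^3 · n^(-1))^3)^12) · n^3) · n^5) · m^3    [power of a power]
= ((((n^3 · n^(-1))^36) · n^3) · n^5) · m^3    [power of a power]
= (((((n^3)^36) · ((n^(-1))^36)) · n^3) · n^5) · m^3    [power of a product]
= (((n^108 · ((n^(-1))^36)) · n^3) · n^5) · m^3    [power of a power]
= (((n^108 · n^(-36)) · n^3) · n^5) · m^3    [power of a power]
= ((n^72 · n^3) · n^5) · m^3    [product of powers]
= (n^75 · n^5) · m^3    [product of powers]
= n^80 · m^3    [product of powers]
= m^3·n^80    [rearrange]

m^3·n^80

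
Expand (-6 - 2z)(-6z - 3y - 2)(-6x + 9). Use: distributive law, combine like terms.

(-6 - 2z)(-6z - 3y - 2)(-6x + 9)
= (36z + 18y + 12 + 12z² + 6yz + 4z)(-6x + 9)    [distributive law]
= (40z + 18y + 12 + 12z² + 6yz)(-6x + 9)    [combine like terms]
= -240xz + 360z - 108xy + 162y - 72x + 108 - 72xz² + 108z² - 36xyz + 54yz    [distributive law]

-240xz + 360z - 108xy + 162y - 72x + 108 - 72xz² + 108z² - 36xyz + 54yz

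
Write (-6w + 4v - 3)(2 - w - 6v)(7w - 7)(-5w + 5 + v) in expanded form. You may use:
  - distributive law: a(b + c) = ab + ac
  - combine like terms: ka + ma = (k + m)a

(-6w + 4v - 3)(2 - w - 6v)(7w - 7)(-5w + 5 + v)
= (-12w + 6w² + 36vw + 8v - 4vw - 24v² - 6 + 3w + 18v)(7w - 7)(-5w + 5 + v)    [distributive law]
= (-9w + 6w² + 32vw + 26v - 24v² - 6)(7w - 7)(-5w + 5 + v)    [combine like terms]
= (-63w² + 63w + 42w³ - 42w² + 224vw² - 224vw + 182vw - 182v - 168v²w + 168v² - 42w + 42)(-5w + 5 + v)    [distributive law]
= (-105w² + 21w + 42w³ + 224vw² - 42vw - 182v - 168v²w + 168v² + 42)(-5w + 5 + v)    [combine like terms]
= 525w³ - 525w² - 105vw² - 105w² + 105w + 21vw - 210w⁴ + 210w³ + 42vw³ - 1120vw³ + 1120vw² + 224v²w² + 210vw² - 210vw - 42v²w + 910vw - 910v - 182v² + 840v²w² - 840v²w - 168v³w - 840v²w + 840v² + 168v³ - 210w + 210 + 42v    [distributive law]
= 735w³ - 630w² + 1225vw² - 105w + 721vw - 210w⁴ - 1078vw³ + 1064v²w² - 1722v²w - 868v + 658v² - 168v³w + 168v³ + 210    [combine like terms]

735w³ - 630w² + 1225vw² - 105w + 721vw - 210w⁴ - 1078vw³ + 1064v²w² - 1722v²w - 868v + 658v² - 168v³w + 168v³ + 210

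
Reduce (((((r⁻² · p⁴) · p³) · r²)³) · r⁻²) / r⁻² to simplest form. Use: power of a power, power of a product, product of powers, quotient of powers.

p²¹

(((((r⁻² · p⁴) · p³) · r²)³) · r⁻²) / r⁻²
= (((((r⁻² · p⁴) · p³)³) · ((r²)³)) · r⁻²) / r⁻²    [power of a product]
= (((((r⁻² · p⁴)³) · ((p³)³)) · ((r²)³)) · r⁻²) / r⁻²    [power of a product]
= ((((((r⁻²)³) · ((p⁴)³)) · ((p³)³)) · ((r²)³)) · r⁻²) / r⁻²    [power of a product]
= ((((r⁻⁶ · ((p⁴)³)) · ((p³)³)) · ((r²)³)) · r⁻²) / r⁻²    [power of a power]
= ((((r⁻⁶ · p¹²) · ((p³)³)) · ((r²)³)) · r⁻²) / r⁻²    [power of a power]
= ((((r⁻⁶ · p¹²) · p⁹) · ((r²)³)) · r⁻²) / r⁻²    [power of a power]
= ((((r⁻⁶ · p¹²) · p⁹) · r⁶) · r⁻²) / r⁻²    [power of a power]
= p²¹    [quotient of powers; product of powers]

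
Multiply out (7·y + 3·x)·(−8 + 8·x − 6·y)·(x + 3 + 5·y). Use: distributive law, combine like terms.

(7·y + 3·x)·(−8 + 8·x − 6·y)·(x + 3 + 5·y)
= (−56·y + 56·x·y − 42·y^2 − 24·x + 24·x^2 − 18·x·y)·(x + 3 + 5·y)    [distributive law]
= (−56·y + 38·x·y − 42·y^2 − 24·x + 24·x^2)·(x + 3 + 5·y)    [combine like terms]
= −56·x·y − 168·y − 280·y^2 + 38·x^2·y + 114·x·y + 190·x·y^2 − 42·x·y^2 − 126·y^2 − 210·y^3 − 24·x^2 − 72·x − 120·x·y + 24·x^3 + 72·x^2 + 120·x^2·y    [distributive law]
= −62·x·y − 168·y − 406·y^2 + 158·x^2·y + 148·x·y^2 − 210·y^3 + 48·x^2 − 72·x + 24·x^3    [combine like terms]

−62·x·y − 168·y − 406·y^2 + 158·x^2·y + 148·x·y^2 − 210·y^3 + 48·x^2 − 72·x + 24·x^3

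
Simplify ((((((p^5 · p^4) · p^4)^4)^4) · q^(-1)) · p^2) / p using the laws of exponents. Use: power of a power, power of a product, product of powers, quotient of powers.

p^209q^(-1)

((((((p^5 · p^4) · p^4)^4)^4) · q^(-1)) · p^2) / p
= (((((p^5 · p^4) · p^4)^16) · q^(-1)) · p^2) / p    [power of a power]
= (((((p^5 · p^4)^16) · ((p^4)^16)) · q^(-1)) · p^2) / p    [power of a product]
= ((((((p^5)^16) · ((p^4)^16)) · ((p^4)^16)) · q^(-1)) · p^2) / p    [power of a product]
= ((((p^80 · ((p^4)^16)) · ((p^4)^16)) · q^(-1)) · p^2) / p    [power of a power]
= ((((p^80 · p^64) · ((p^4)^16)) · q^(-1)) · p^2) / p    [power of a power]
= (((p^144 · ((p^4)^16)) · q^(-1)) · p^2) / p    [product of powers]
= (((p^144 · p^64) · q^(-1)) · p^2) / p    [power of a power]
= ((p^208 · q^(-1)) · p^2) / p    [product of powers]
= p^209q^(-1)    [quotient of powers; product of powers]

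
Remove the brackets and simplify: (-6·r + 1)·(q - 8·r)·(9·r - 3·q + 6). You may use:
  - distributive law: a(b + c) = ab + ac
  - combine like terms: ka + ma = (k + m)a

-198·q·r^2 + 18·q^2·r - 3·q·r + 432·r^3 + 216·r^2 - 3·q^2 + 6·q - 48·r

(-6·r + 1)·(q - 8·r)·(9·r - 3·q + 6)
= (-6·q·r + 48·r^2 + q - 8·r)·(9·r - 3·q + 6)    [distributive law]
= -54·q·r^2 + 18·q^2·r - 36·q·r + 432·r^3 - 144·q·r^2 + 288·r^2 + 9·q·r - 3·q^2 + 6·q - 72·r^2 + 24·q·r - 48·r    [distributive law]
= -198·q·r^2 + 18·q^2·r - 3·q·r + 432·r^3 + 216·r^2 - 3·q^2 + 6·q - 48·r    [combine like terms]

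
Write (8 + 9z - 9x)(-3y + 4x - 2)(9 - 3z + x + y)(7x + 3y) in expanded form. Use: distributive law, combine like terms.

(8 + 9z - 9x)(-3y + 4x - 2)(9 - 3z + x + y)(7x + 3y)
= (-24y + 32x - 16 - 27yz + 36xz - 18z + 27xy - 36x^2 + 18x)(9 - 3z + x + y)(7x + 3y)    [distributive law]
= (-24y + 50x - 16 - 27yz + 36xz - 18z + 27xy - 36x^2)(9 - 3z + x + y)(7x + 3y)    [combine like terms]
= (-216y + 72yz - 24xy - 24y^2 + 450x - 150xz + 50x^2 + 50xy - 144 + 48z - 16x - 16y - 243yz + 81yz^2 - 27xyz - 27y^2z + 324xz - 108xz^2 + 36x^2z + 36xyz - 162z + 54z^2 - 18xz - 18yz + 243xy - 81xyz + 27x^2y + 27xy^2 - 324x^2 + 108x^2z - 36x^3 - 36x^2y)(7x + 3y)    [distributive law]
= (-232y - 189yz + 269xy - 24y^2 + 434x + 156xz - 274x^2 - 144 - 114z + 81yz^2 - 72xyz - 27y^2z - 108xz^2 + 144x^2z + 54z^2 - 9x^2y + 27xy^2 - 36x^3)(7x + 3y)    [combine like terms]
= -1624xy - 696y^2 - 1323xyz - 567y^2z + 1883x^2y + 807xy^2 - 168xy^2 - 72y^3 + 3038x^2 + 1302xy + 1092x^2z + 468xyz - 1918x^3 - 822x^2y - 1008x - 432y - 798xz - 342yz + 567xyz^2 + 243y^2z^2 - 504x^2yz - 216xy^2z - 189xy^2z - 81y^3z - 756x^2z^2 - 324xyz^2 + 1008x^3z + 432x^2yz + 378xz^2 + 162yz^2 - 63x^3y - 27x^2y^2 + 189x^2y^2 + 81xy^3 - 252x^4 - 108x^3y    [distributive law]
= -322xy - 696y^2 - 855xyz - 567y^2z + 1061x^2y + 639xy^2 - 72y^3 + 3038x^2 + 1092x^2z - 1918x^3 - 1008x - 432y - 798xz - 342yz + 243xyz^2 + 243y^2z^2 - 72x^2yz - 405xy^2z - 81y^3z - 756x^2z^2 + 1008x^3z + 378xz^2 + 162yz^2 - 171x^3y + 162x^2y^2 + 81xy^3 - 252x^4    [combine like terms]

-322xy - 696y^2 - 855xyz - 567y^2z + 1061x^2y + 639xy^2 - 72y^3 + 3038x^2 + 1092x^2z - 1918x^3 - 1008x - 432y - 798xz - 342yz + 243xyz^2 + 243y^2z^2 - 72x^2yz - 405xy^2z - 81y^3z - 756x^2z^2 + 1008x^3z + 378xz^2 + 162yz^2 - 171x^3y + 162x^2y^2 + 81xy^3 - 252x^4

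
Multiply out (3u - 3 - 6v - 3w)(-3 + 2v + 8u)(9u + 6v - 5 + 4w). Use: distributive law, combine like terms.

(3u - 3 - 6v - 3w)(-3 + 2v + 8u)(9u + 6v - 5 + 4w)
= (-9u + 6uv + 24u^2 + 9 - 6v - 24u + 18v - 12v^2 - 48uv + 9w - 6vw - 24uw)(9u + 6v - 5 + 4w)    [distributive law]
= (-33u - 42uv + 24u^2 + 9 + 12v - 12v^2 + 9w - 6vw - 24uw)(9u + 6v - 5 + 4w)    [combine like terms]
= -297u^2 - 198uv + 165u - 132uw - 378u^2v - 252uv^2 + 210uv - 168uvw + 216u^3 + 144u^2v - 120u^2 + 96u^2w + 81u + 54v - 45 + 36w + 108uv + 72v^2 - 60v + 48vw - 108uv^2 - 72v^3 + 60v^2 - 48v^2w + 81uw + 54vw - 45w + 36w^2 - 54uvw - 36v^2w + 30vw - 24vw^2 - 216u^2w - 144uvw + 120uw - 96uw^2    [distributive law]
= -417u^2 + 120uv + 246u + 69uw - 234u^2v - 360uv^2 - 366uvw + 216u^3 - 120u^2w - 6v - 45 - 9w + 132v^2 + 132vw - 72v^3 - 84v^2w + 36w^2 - 24vw^2 - 96uw^2    [combine like terms]

-417u^2 + 120uv + 246u + 69uw - 234u^2v - 360uv^2 - 366uvw + 216u^3 - 120u^2w - 6v - 45 - 9w + 132v^2 + 132vw - 72v^3 - 84v^2w + 36w^2 - 24vw^2 - 96uw^2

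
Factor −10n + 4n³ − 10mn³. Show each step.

2n(−5 + 2n² − 5mn²)

−10n + 4n³ − 10mn³
= 2(−5n + 2n³ − 5mn³)    [factor out 2]
= 2n(−5 + 2n² − 5mn²)    [factor out n]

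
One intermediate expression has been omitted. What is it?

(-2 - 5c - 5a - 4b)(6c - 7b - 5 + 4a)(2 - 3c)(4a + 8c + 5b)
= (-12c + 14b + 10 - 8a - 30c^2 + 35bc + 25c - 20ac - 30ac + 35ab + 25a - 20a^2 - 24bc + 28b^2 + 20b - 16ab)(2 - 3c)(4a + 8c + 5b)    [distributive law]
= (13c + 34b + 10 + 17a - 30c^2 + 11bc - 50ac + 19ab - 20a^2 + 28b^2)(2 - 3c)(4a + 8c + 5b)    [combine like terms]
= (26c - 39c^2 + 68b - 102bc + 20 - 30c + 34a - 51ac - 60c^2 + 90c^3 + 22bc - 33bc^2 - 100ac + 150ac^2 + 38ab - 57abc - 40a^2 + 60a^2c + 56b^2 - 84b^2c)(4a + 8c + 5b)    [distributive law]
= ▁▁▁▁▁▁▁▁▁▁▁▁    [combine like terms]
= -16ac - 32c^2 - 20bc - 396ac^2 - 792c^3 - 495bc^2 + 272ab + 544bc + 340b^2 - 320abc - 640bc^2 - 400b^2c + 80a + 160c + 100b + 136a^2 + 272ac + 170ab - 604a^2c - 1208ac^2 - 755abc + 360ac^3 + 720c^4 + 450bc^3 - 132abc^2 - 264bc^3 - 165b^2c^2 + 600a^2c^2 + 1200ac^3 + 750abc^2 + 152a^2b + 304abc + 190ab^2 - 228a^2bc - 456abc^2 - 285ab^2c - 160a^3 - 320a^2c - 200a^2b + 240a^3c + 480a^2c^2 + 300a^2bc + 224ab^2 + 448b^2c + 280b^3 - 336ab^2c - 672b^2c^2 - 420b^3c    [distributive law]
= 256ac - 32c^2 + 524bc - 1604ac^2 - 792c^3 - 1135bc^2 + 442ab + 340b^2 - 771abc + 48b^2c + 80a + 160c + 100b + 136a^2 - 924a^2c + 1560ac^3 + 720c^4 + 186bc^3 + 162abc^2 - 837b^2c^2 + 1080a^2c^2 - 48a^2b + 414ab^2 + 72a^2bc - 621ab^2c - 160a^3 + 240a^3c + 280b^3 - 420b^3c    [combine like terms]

Applying combine like terms to the line above:

(-4c - 99c^2 + 68b - 80bc + 20 + 34a - 151ac + 90c^3 - 33bc^2 + 150ac^2 + 38ab - 57abc - 40a^2 + 60a^2c + 56b^2 - 84b^2c)(4a + 8c + 5b)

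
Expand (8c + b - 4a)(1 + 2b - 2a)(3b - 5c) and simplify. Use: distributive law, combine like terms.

19bc - 40c^2 + 38b^2c - 80bc^2 + 2abc + 80ac^2 + 3b^2 + 6b^3 - 30ab^2 - 12ab + 20ac + 24a^2b - 40a^2c

(8c + b - 4a)(1 + 2b - 2a)(3b - 5c)
= (8c + 16bc - 16ac + b + 2b^2 - 2ab - 4a - 8ab + 8a^2)(3b - 5c)    [distributive law]
= (8c + 16bc - 16ac + b + 2b^2 - 10ab - 4a + 8a^2)(3b - 5c)    [combine like terms]
= 24bc - 40c^2 + 48b^2c - 80bc^2 - 48abc + 80ac^2 + 3b^2 - 5bc + 6b^3 - 10b^2c - 30ab^2 + 50abc - 12ab + 20ac + 24a^2b - 40a^2c    [distributive law]
= 19bc - 40c^2 + 38b^2c - 80bc^2 + 2abc + 80ac^2 + 3b^2 + 6b^3 - 30ab^2 - 12ab + 20ac + 24a^2b - 40a^2c    [combine like terms]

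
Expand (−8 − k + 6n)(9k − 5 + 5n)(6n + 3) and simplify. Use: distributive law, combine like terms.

(−8 − k + 6n)(9k − 5 + 5n)(6n + 3)
= (−72k + 40 − 40n − 9k^2 + 5k − 5kn + 54kn − 30n + 30n^2)(6n + 3)    [distributive law]
= (−67k + 40 − 70n − 9k^2 + 49kn + 30n^2)(6n + 3)    [combine like terms]
= −402kn − 201k + 240n + 120 − 420n^2 − 210n − 54k^2n − 27k^2 + 294kn^2 + 147kn + 180n^3 + 90n^2    [distributive law]
= −255kn − 201k + 30n + 120 − 330n^2 − 54k^2n − 27k^2 + 294kn^2 + 180n^3    [combine like terms]

−255kn − 201k + 30n + 120 − 330n^2 − 54k^2n − 27k^2 + 294kn^2 + 180n^3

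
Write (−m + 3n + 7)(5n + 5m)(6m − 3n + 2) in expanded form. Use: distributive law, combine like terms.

(−m + 3n + 7)(5n + 5m)(6m − 3n + 2)
= (−5mn − 5m^2 + 15n^2 + 15mn + 35n + 35m)(6m − 3n + 2)    [distributive law]
= (10mn − 5m^2 + 15n^2 + 35n + 35m)(6m − 3n + 2)    [combine like terms]
= 60m^2n − 30mn^2 + 20mn − 30m^3 + 15m^2n − 10m^2 + 90mn^2 − 45n^3 + 30n^2 + 210mn − 105n^2 + 70n + 210m^2 − 105mn + 70m    [distributive law]
= 75m^2n + 60mn^2 + 125mn − 30m^3 + 200m^2 − 45n^3 − 75n^2 + 70n + 70m    [combine like terms]

75m^2n + 60mn^2 + 125mn − 30m^3 + 200m^2 − 45n^3 − 75n^2 + 70n + 70m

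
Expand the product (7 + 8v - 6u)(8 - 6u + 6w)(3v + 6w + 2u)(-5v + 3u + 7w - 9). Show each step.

-2568v² + 1222uv - 5094vw - 1512v + 5896uw + 84w² - 3024w + 1956u² - 1008u + 2582uv² + 366u²v + 5516uvw - 3924u²w - 492uw² - 1188u³ - 2502v²w - 282vw² + 1764w³ - 960v³ + 720uv³ - 492u²v² + 924uv²w - 1536u²vw - 156uvw² - 324u³v - 720v³w - 432v²w² + 2016vw³ + 936u³w + 360u²w² + 216u⁴ - 1512uw³

(7 + 8v - 6u)(8 - 6u + 6w)(3v + 6w + 2u)(-5v + 3u + 7w - 9)
= (56 - 42u + 42w + 64v - 48uv + 48vw - 48u + 36u² - 36uw)(3v + 6w + 2u)(-5v + 3u + 7w - 9)    [distributive law]
= (56 - 90u + 42w + 64v - 48uv + 48vw + 36u² - 36uw)(3v + 6w + 2u)(-5v + 3u + 7w - 9)    [combine like terms]
= (168v + 336w + 112u - 270uv - 540uw - 180u² + 126vw + 252w² + 84uw + 192v² + 384vw + 128uv - 144uv² - 288uvw - 96u²v + 144v²w + 288vw² + 96uvw + 108u²v + 216u²w + 72u³ - 108uvw - 216uw² - 72u²w)(-5v + 3u + 7w - 9)    [distributive law]
= (168v + 336w + 112u - 142uv - 456uw - 180u² + 510vw + 252w² + 192v² - 144uv² - 300uvw + 12u²v + 144v²w + 288vw² + 144u²w + 72u³ - 216uw²)(-5v + 3u + 7w - 9)    [combine like terms]
= -840v² + 504uv + 1176vw - 1512v - 1680vw + 1008uw + 2352w² - 3024w - 560uv + 336u² + 784uw - 1008u + 710uv² - 426u²v - 994uvw + 1278uv + 2280uvw - 1368u²w - 3192uw² + 4104uw + 900u²v - 540u³ - 1260u²w + 1620u² - 2550v²w + 1530uvw + 3570vw² - 4590vw - 1260vw² + 756uw² + 1764w³ - 2268w² - 960v³ + 576uv² + 1344v²w - 1728v² + 720uv³ - 432u²v² - 1008uv²w + 1296uv² + 1500uv²w - 900u²vw - 2100uvw² + 2700uvw - 60u²v² + 36u³v + 84u²vw - 108u²v - 720v³w + 432uv²w + 1008v²w² - 1296v²w - 1440v²w² + 864uvw² + 2016vw³ - 2592vw² - 720u²vw + 432u³w + 1008u²w² - 1296u²w - 360u³v + 216u⁴ + 504u³w - 648u³ + 1080uvw² - 648u²w² - 1512uw³ + 1944uw²    [distributive law]
= -2568v² + 1222uv - 5094vw - 1512v + 5896uw + 84w² - 3024w + 1956u² - 1008u + 2582uv² + 366u²v + 5516uvw - 3924u²w - 492uw² - 1188u³ - 2502v²w - 282vw² + 1764w³ - 960v³ + 720uv³ - 492u²v² + 924uv²w - 1536u²vw - 156uvw² - 324u³v - 720v³w - 432v²w² + 2016vw³ + 936u³w + 360u²w² + 216u⁴ - 1512uw³    [combine like terms]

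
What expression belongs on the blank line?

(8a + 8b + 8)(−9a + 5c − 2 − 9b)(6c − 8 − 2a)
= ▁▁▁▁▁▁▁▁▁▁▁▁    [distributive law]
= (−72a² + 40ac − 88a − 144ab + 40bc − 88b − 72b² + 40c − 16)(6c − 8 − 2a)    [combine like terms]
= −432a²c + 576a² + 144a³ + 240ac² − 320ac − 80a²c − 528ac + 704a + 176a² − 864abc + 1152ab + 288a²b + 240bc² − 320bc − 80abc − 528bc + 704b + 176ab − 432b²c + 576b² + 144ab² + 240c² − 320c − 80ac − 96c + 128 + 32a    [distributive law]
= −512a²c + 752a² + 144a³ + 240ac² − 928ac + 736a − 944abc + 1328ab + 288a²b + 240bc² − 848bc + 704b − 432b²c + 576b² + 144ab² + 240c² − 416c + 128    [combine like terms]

By distributive law:

(−72a² + 40ac − 16a − 72ab − 72ab + 40bc − 16b − 72b² − 72a + 40c − 16 − 72b)(6c − 8 − 2a)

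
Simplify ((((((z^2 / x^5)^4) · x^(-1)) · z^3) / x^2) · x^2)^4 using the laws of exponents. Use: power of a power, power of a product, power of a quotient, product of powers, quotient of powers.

x^(-84)·z^44

((((((z^2 / x^5)^4) · x^(-1)) · z^3) / x^2) · x^2)^4
= ((((((z^2 / x^5)^4) · x^(-1)) · z^3) / x^2)^4) · ((x^2)^4)    [power of a product]
= ((((((z^2 / x^5)^4) · x^(-1)) · z^3)^4) / ((x^2)^4)) · ((x^2)^4)    [power of a quotient]
= ((((((z^2 / x^5)^4) · x^(-1))^4) · ((z^3)^4)) / ((x^2)^4)) · ((x^2)^4)    [power of a product]
= ((((((z^2 / x^5)^4)^4) · ((x^(-1))^4)) · ((z^3)^4)) / ((x^2)^4)) · ((x^2)^4)    [power of a product]
= (((((z^2 / x^5)^16) · ((x^(-1))^4)) · ((z^3)^4)) / ((x^2)^4)) · ((x^2)^4)    [power of a power]
= ((((((z^2)^16) / ((x^5)^16)) · ((x^(-1))^4)) · ((z^3)^4)) / ((x^2)^4)) · ((x^2)^4)    [power of a quotient]
= ((((z^32 / ((x^5)^16)) · ((x^(-1))^4)) · ((z^3)^4)) / ((x^2)^4)) · ((x^2)^4)    [power of a power]
= ((((z^32 / x^80) · ((x^(-1))^4)) · ((z^3)^4)) / ((x^2)^4)) · ((x^2)^4)    [power of a power]
= ((((z^32 / x^80) · x^(-4)) · ((z^3)^4)) / ((x^2)^4)) · ((x^2)^4)    [power of a power]
= ((((z^32 / x^80) · x^(-4)) · z^12) / ((x^2)^4)) · ((x^2)^4)    [power of a power]
= ((((z^32 / x^80) · x^(-4)) · z^12) / x^8) · ((x^2)^4)    [power of a power]
= ((((z^32 / x^80) · x^(-4)) · z^12) / x^8) · x^8    [power of a power]
= x^(-84)·z^44    [quotient of powers; product of powers]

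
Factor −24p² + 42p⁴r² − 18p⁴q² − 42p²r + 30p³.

−24p² + 42p⁴r² − 18p⁴q² − 42p²r + 30p³
= 6(−4p² + 7p⁴r² − 3p⁴q² − 7p²r + 5p³)    [factor out 6]
= 6p²(−4 + 7p²r² − 3p²q² − 7r + 5p)    [factor out p²]

6p²(−4 + 7p²r² − 3p²q² − 7r + 5p)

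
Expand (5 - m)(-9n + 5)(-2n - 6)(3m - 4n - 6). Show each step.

554mn^2 - 360n^3 - 1420n^2 + 804mn - 720n - 630m + 900 - 54m^2n^2 + 72mn^3 - 132m^2n + 90m^2

(5 - m)(-9n + 5)(-2n - 6)(3m - 4n - 6)
= (-45n + 25 + 9mn - 5m)(-2n - 6)(3m - 4n - 6)    [distributive law]
= (90n^2 + 270n - 50n - 150 - 18mn^2 - 54mn + 10mn + 30m)(3m - 4n - 6)    [distributive law]
= (90n^2 + 220n - 150 - 18mn^2 - 44mn + 30m)(3m - 4n - 6)    [combine like terms]
= 270mn^2 - 360n^3 - 540n^2 + 660mn - 880n^2 - 1320n - 450m + 600n + 900 - 54m^2n^2 + 72mn^3 + 108mn^2 - 132m^2n + 176mn^2 + 264mn + 90m^2 - 120mn - 180m    [distributive law]
= 554mn^2 - 360n^3 - 1420n^2 + 804mn - 720n - 630m + 900 - 54m^2n^2 + 72mn^3 - 132m^2n + 90m^2    [combine like terms]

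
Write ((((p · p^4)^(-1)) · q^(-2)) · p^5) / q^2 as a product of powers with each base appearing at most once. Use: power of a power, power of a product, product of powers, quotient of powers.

((((p · p^4)^(-1)) · q^(-2)) · p^5) / q^2
= ((((p^(-1)) · ((p^4)^(-1))) · q^(-2)) · p^5) / q^2    [power of a product]
= (((p^(-1) · p^(-4)) · q^(-2)) · p^5) / q^2    [power of a power]
= ((p^(-5) · q^(-2)) · p^5) / q^2    [product of powers]
= q^(-4)    [quotient of powers; product of powers]

q^(-4)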